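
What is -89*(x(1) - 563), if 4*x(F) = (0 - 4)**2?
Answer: 49751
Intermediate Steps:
x(F) = 4 (x(F) = (0 - 4)**2/4 = (1/4)*(-4)**2 = (1/4)*16 = 4)
-89*(x(1) - 563) = -89*(4 - 563) = -89*(-559) = 49751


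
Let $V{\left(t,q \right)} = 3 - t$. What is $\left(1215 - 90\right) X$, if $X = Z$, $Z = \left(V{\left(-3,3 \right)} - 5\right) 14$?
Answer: $15750$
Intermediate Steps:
$Z = 14$ ($Z = \left(\left(3 - -3\right) - 5\right) 14 = \left(\left(3 + 3\right) - 5\right) 14 = \left(6 - 5\right) 14 = 1 \cdot 14 = 14$)
$X = 14$
$\left(1215 - 90\right) X = \left(1215 - 90\right) 14 = 1125 \cdot 14 = 15750$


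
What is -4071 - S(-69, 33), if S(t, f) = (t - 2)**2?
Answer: -9112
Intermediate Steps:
S(t, f) = (-2 + t)**2
-4071 - S(-69, 33) = -4071 - (-2 - 69)**2 = -4071 - 1*(-71)**2 = -4071 - 1*5041 = -4071 - 5041 = -9112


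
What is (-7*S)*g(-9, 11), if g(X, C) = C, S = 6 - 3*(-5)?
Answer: -1617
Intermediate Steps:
S = 21 (S = 6 + 15 = 21)
(-7*S)*g(-9, 11) = -7*21*11 = -147*11 = -1617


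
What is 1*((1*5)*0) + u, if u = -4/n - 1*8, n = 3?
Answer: -28/3 ≈ -9.3333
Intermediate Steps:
u = -28/3 (u = -4/3 - 1*8 = -4*⅓ - 8 = -4/3 - 8 = -28/3 ≈ -9.3333)
1*((1*5)*0) + u = 1*((1*5)*0) - 28/3 = 1*(5*0) - 28/3 = 1*0 - 28/3 = 0 - 28/3 = -28/3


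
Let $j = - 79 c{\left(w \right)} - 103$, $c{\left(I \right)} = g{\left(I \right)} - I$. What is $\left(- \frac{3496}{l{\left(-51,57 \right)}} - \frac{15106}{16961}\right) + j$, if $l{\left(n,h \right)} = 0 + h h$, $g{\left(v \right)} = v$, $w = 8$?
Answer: $- \frac{43491149}{414333} \approx -104.97$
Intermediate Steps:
$l{\left(n,h \right)} = h^{2}$ ($l{\left(n,h \right)} = 0 + h^{2} = h^{2}$)
$c{\left(I \right)} = 0$ ($c{\left(I \right)} = I - I = 0$)
$j = -103$ ($j = \left(-79\right) 0 - 103 = 0 - 103 = -103$)
$\left(- \frac{3496}{l{\left(-51,57 \right)}} - \frac{15106}{16961}\right) + j = \left(- \frac{3496}{57^{2}} - \frac{15106}{16961}\right) - 103 = \left(- \frac{3496}{3249} - \frac{2158}{2423}\right) - 103 = \left(\left(-3496\right) \frac{1}{3249} - \frac{2158}{2423}\right) - 103 = \left(- \frac{184}{171} - \frac{2158}{2423}\right) - 103 = - \frac{814850}{414333} - 103 = - \frac{43491149}{414333}$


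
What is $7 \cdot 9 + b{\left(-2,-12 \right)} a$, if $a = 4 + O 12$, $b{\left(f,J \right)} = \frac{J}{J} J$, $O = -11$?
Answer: $1599$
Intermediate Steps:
$b{\left(f,J \right)} = J$ ($b{\left(f,J \right)} = 1 J = J$)
$a = -128$ ($a = 4 - 132 = -128$)
$7 \cdot 9 + b{\left(-2,-12 \right)} a = 7 \cdot 9 - -1536 = 63 + 1536 = 1599$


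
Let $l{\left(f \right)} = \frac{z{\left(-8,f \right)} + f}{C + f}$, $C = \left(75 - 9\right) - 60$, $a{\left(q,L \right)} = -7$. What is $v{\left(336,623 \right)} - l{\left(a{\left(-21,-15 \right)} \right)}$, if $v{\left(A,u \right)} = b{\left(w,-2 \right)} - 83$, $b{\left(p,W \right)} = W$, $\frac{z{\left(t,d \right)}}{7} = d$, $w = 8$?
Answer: $-141$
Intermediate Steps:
$z{\left(t,d \right)} = 7 d$
$C = 6$ ($C = 66 - 60 = 6$)
$l{\left(f \right)} = \frac{8 f}{6 + f}$ ($l{\left(f \right)} = \frac{7 f + f}{6 + f} = \frac{8 f}{6 + f}$)
$v{\left(A,u \right)} = -85$ ($v{\left(A,u \right)} = -2 - 83 = -85$)
$v{\left(336,623 \right)} - l{\left(a{\left(-21,-15 \right)} \right)} = -85 - 8 \left(-7\right) \frac{1}{6 - 7} = -85 - 8 \left(-7\right) \frac{1}{-1} = -85 - 8 \left(-7\right) \left(-1\right) = -85 - 56 = -141$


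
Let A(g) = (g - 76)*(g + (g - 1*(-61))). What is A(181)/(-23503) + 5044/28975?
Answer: -61493447/35842075 ≈ -1.7157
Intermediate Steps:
A(g) = (-76 + g)*(61 + 2*g) (A(g) = (-76 + g)*(g + (g + 61)) = (-76 + g)*(g + (61 + g)) = (-76 + g)*(61 + 2*g))
A(181)/(-23503) + 5044/28975 = (-4636 - 91*181 + 2*181²)/(-23503) + 5044/28975 = (-4636 - 16471 + 2*32761)*(-1/23503) + 5044*(1/28975) = (-4636 - 16471 + 65522)*(-1/23503) + 5044/28975 = 44415*(-1/23503) + 5044/28975 = -44415/23503 + 5044/28975 = -61493447/35842075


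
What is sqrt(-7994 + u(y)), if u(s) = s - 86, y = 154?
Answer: I*sqrt(7926) ≈ 89.028*I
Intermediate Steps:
u(s) = -86 + s
sqrt(-7994 + u(y)) = sqrt(-7994 + (-86 + 154)) = sqrt(-7994 + 68) = sqrt(-7926) = I*sqrt(7926)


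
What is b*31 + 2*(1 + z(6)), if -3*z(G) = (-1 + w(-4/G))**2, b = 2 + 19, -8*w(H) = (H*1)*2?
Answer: 35237/54 ≈ 652.54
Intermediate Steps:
w(H) = -H/4 (w(H) = -H*1*2/8 = -H*2/8 = -H/4)
b = 21
z(G) = -(-1 + 1/G)**2/3 (z(G) = -(-1 - (-1)/G)**2/3 = -(-1 + 1/G)**2/3)
b*31 + 2*(1 + z(6)) = 21*31 + 2*(1 - 1/3*(-1 + 6)**2/6**2) = 651 + 2*(1 - 1/3*1/36*5**2) = 651 + 2*(1 - 1/3*1/36*25) = 651 + 2*(1 - 25/108) = 651 + 2*(83/108) = 651 + 83/54 = 35237/54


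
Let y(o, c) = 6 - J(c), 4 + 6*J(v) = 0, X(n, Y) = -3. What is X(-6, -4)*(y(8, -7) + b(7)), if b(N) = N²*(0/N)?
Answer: -20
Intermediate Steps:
J(v) = -⅔ (J(v) = -⅔ + (⅙)*0 = -⅔ + 0 = -⅔)
b(N) = 0 (b(N) = N²*0 = 0)
y(o, c) = 20/3 (y(o, c) = 6 - 1*(-⅔) = 6 + ⅔ = 20/3)
X(-6, -4)*(y(8, -7) + b(7)) = -3*(20/3 + 0) = -3*20/3 = -20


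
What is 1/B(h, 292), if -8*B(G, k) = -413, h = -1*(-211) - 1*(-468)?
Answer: 8/413 ≈ 0.019370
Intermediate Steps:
h = 679 (h = 211 + 468 = 679)
B(G, k) = 413/8 (B(G, k) = -⅛*(-413) = 413/8)
1/B(h, 292) = 1/(413/8) = 8/413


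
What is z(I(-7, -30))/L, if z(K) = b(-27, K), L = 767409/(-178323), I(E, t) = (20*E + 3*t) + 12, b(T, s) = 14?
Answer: -832174/255803 ≈ -3.2532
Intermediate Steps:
I(E, t) = 12 + 3*t + 20*E (I(E, t) = (3*t + 20*E) + 12 = 12 + 3*t + 20*E)
L = -255803/59441 (L = 767409*(-1/178323) = -255803/59441 ≈ -4.3035)
z(K) = 14
z(I(-7, -30))/L = 14/(-255803/59441) = 14*(-59441/255803) = -832174/255803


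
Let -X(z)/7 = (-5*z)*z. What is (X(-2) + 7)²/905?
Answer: 21609/905 ≈ 23.877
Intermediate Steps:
X(z) = 35*z² (X(z) = -7*(-5*z)*z = -(-35)*z² = 35*z²)
(X(-2) + 7)²/905 = (35*(-2)² + 7)²/905 = (35*4 + 7)²*(1/905) = (140 + 7)²*(1/905) = 147²*(1/905) = 21609*(1/905) = 21609/905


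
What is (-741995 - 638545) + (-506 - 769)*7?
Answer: -1389465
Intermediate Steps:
(-741995 - 638545) + (-506 - 769)*7 = -1380540 - 1275*7 = -1380540 - 8925 = -1389465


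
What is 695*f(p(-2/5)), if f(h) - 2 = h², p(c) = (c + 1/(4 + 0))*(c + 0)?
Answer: 696251/500 ≈ 1392.5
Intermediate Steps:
p(c) = c*(¼ + c) (p(c) = (c + 1/4)*c = (c + ¼)*c = (¼ + c)*c = c*(¼ + c))
f(h) = 2 + h²
695*f(p(-2/5)) = 695*(2 + ((-2/5)*(¼ - 2/5))²) = 695*(2 + ((-2*⅕)*(¼ - 2*⅕))²) = 695*(2 + (-2*(¼ - ⅖)/5)²) = 695*(2 + (-⅖*(-3/20))²) = 695*(2 + (3/50)²) = 695*(2 + 9/2500) = 695*(5009/2500) = 696251/500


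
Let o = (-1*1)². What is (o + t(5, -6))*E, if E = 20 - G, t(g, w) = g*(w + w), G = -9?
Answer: -1711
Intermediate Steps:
t(g, w) = 2*g*w (t(g, w) = g*(2*w) = 2*g*w)
o = 1 (o = (-1)² = 1)
E = 29 (E = 20 - 1*(-9) = 20 + 9 = 29)
(o + t(5, -6))*E = (1 + 2*5*(-6))*29 = (1 - 60)*29 = -59*29 = -1711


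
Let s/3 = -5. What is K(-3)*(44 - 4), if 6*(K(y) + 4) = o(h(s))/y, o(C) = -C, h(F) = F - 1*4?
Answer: -1820/9 ≈ -202.22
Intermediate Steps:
s = -15 (s = 3*(-5) = -15)
h(F) = -4 + F (h(F) = F - 4 = -4 + F)
K(y) = -4 + 19/(6*y) (K(y) = -4 + ((-(-4 - 15))/y)/6 = -4 + ((-1*(-19))/y)/6 = -4 + (19/y)/6 = -4 + 19/(6*y))
K(-3)*(44 - 4) = (-4 + (19/6)/(-3))*(44 - 4) = (-4 + (19/6)*(-⅓))*40 = (-4 - 19/18)*40 = -91/18*40 = -1820/9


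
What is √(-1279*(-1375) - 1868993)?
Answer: 4*I*√6898 ≈ 332.22*I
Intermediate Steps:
√(-1279*(-1375) - 1868993) = √(1758625 - 1868993) = √(-110368) = 4*I*√6898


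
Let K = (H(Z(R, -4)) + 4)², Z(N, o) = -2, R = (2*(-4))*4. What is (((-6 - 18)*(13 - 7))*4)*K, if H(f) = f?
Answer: -2304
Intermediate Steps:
R = -32 (R = -8*4 = -32)
K = 4 (K = (-2 + 4)² = 2² = 4)
(((-6 - 18)*(13 - 7))*4)*K = (((-6 - 18)*(13 - 7))*4)*4 = (-24*6*4)*4 = -144*4*4 = -576*4 = -2304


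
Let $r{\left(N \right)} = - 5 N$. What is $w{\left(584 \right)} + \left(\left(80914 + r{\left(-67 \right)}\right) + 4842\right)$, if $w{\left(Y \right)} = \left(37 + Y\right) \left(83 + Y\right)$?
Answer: $500298$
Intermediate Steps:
$w{\left(584 \right)} + \left(\left(80914 + r{\left(-67 \right)}\right) + 4842\right) = \left(3071 + 584^{2} + 120 \cdot 584\right) + \left(\left(80914 - -335\right) + 4842\right) = \left(3071 + 341056 + 70080\right) + \left(\left(80914 + 335\right) + 4842\right) = 414207 + \left(81249 + 4842\right) = 414207 + 86091 = 500298$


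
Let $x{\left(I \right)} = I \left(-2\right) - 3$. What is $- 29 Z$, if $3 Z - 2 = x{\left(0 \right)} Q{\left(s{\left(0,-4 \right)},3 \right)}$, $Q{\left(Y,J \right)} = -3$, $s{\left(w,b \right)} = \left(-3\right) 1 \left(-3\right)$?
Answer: $- \frac{319}{3} \approx -106.33$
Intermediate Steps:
$s{\left(w,b \right)} = 9$ ($s{\left(w,b \right)} = \left(-3\right) \left(-3\right) = 9$)
$x{\left(I \right)} = -3 - 2 I$ ($x{\left(I \right)} = - 2 I - 3 = -3 - 2 I$)
$Z = \frac{11}{3}$ ($Z = \frac{2}{3} + \frac{\left(-3 - 0\right) \left(-3\right)}{3} = \frac{2}{3} + \frac{\left(-3 + 0\right) \left(-3\right)}{3} = \frac{2}{3} + \frac{\left(-3\right) \left(-3\right)}{3} = \frac{2}{3} + \frac{1}{3} \cdot 9 = \frac{2}{3} + 3 = \frac{11}{3} \approx 3.6667$)
$- 29 Z = \left(-29\right) \frac{11}{3} = - \frac{319}{3}$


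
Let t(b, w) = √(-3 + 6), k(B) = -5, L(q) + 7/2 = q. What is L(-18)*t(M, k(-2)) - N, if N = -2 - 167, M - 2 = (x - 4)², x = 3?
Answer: 169 - 43*√3/2 ≈ 131.76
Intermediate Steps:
L(q) = -7/2 + q
M = 3 (M = 2 + (3 - 4)² = 2 + (-1)² = 2 + 1 = 3)
N = -169
t(b, w) = √3
L(-18)*t(M, k(-2)) - N = (-7/2 - 18)*√3 - 1*(-169) = -43*√3/2 + 169 = 169 - 43*√3/2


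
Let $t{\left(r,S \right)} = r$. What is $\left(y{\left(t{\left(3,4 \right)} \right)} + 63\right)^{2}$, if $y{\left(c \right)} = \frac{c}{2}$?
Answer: $\frac{16641}{4} \approx 4160.3$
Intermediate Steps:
$y{\left(c \right)} = \frac{c}{2}$ ($y{\left(c \right)} = c \frac{1}{2} = \frac{c}{2}$)
$\left(y{\left(t{\left(3,4 \right)} \right)} + 63\right)^{2} = \left(\frac{1}{2} \cdot 3 + 63\right)^{2} = \left(\frac{3}{2} + 63\right)^{2} = \left(\frac{129}{2}\right)^{2} = \frac{16641}{4}$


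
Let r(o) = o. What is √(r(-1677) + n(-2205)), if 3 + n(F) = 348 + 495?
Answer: 3*I*√93 ≈ 28.931*I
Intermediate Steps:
n(F) = 840 (n(F) = -3 + (348 + 495) = -3 + 843 = 840)
√(r(-1677) + n(-2205)) = √(-1677 + 840) = √(-837) = 3*I*√93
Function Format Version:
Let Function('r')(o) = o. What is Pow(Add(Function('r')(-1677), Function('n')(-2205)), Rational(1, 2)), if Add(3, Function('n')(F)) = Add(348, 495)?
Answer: Mul(3, I, Pow(93, Rational(1, 2))) ≈ Mul(28.931, I)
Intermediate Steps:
Function('n')(F) = 840 (Function('n')(F) = Add(-3, Add(348, 495)) = Add(-3, 843) = 840)
Pow(Add(Function('r')(-1677), Function('n')(-2205)), Rational(1, 2)) = Pow(Add(-1677, 840), Rational(1, 2)) = Pow(-837, Rational(1, 2)) = Mul(3, I, Pow(93, Rational(1, 2)))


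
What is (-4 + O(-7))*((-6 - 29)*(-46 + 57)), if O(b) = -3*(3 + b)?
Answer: -3080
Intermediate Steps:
O(b) = -9 - 3*b
(-4 + O(-7))*((-6 - 29)*(-46 + 57)) = (-4 + (-9 - 3*(-7)))*((-6 - 29)*(-46 + 57)) = (-4 + (-9 + 21))*(-35*11) = (-4 + 12)*(-385) = 8*(-385) = -3080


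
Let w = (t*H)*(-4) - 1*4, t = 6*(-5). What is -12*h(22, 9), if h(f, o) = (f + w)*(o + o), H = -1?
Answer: 22032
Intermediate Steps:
t = -30
w = -124 (w = -30*(-1)*(-4) - 1*4 = 30*(-4) - 4 = -120 - 4 = -124)
h(f, o) = 2*o*(-124 + f) (h(f, o) = (f - 124)*(o + o) = (-124 + f)*(2*o) = 2*o*(-124 + f))
-12*h(22, 9) = -24*9*(-124 + 22) = -24*9*(-102) = -12*(-1836) = 22032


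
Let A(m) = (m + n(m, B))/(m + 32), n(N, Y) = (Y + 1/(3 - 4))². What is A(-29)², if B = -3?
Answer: 169/9 ≈ 18.778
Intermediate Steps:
n(N, Y) = (-1 + Y)² (n(N, Y) = (Y + 1/(-1))² = (Y - 1)² = (-1 + Y)²)
A(m) = (16 + m)/(32 + m) (A(m) = (m + (-1 - 3)²)/(m + 32) = (m + (-4)²)/(32 + m) = (m + 16)/(32 + m) = (16 + m)/(32 + m))
A(-29)² = ((16 - 29)/(32 - 29))² = (-13/3)² = 169/9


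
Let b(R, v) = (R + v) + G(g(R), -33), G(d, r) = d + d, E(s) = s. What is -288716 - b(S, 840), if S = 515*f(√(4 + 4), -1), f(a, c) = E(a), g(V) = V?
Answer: -289556 - 3090*√2 ≈ -2.9393e+5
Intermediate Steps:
f(a, c) = a
S = 1030*√2 (S = 515*√(4 + 4) = 515*√8 = 515*(2*√2) = 1030*√2 ≈ 1456.6)
G(d, r) = 2*d
b(R, v) = v + 3*R (b(R, v) = (R + v) + 2*R = v + 3*R)
-288716 - b(S, 840) = -288716 - (840 + 3*(1030*√2)) = -288716 - (840 + 3090*√2) = -288716 + (-840 - 3090*√2) = -289556 - 3090*√2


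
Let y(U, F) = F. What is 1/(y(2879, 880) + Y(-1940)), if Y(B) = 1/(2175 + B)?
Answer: 235/206801 ≈ 0.0011364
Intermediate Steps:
1/(y(2879, 880) + Y(-1940)) = 1/(880 + 1/(2175 - 1940)) = 1/(880 + 1/235) = 1/(206801/235) = 235/206801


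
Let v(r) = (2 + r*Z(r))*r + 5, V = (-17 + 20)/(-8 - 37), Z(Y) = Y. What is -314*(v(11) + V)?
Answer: -6395866/15 ≈ -4.2639e+5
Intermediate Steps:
V = -1/15 (V = 3/(-45) = 3*(-1/45) = -1/15 ≈ -0.066667)
v(r) = 5 + r*(2 + r²) (v(r) = (2 + r*r)*r + 5 = (2 + r²)*r + 5 = r*(2 + r²) + 5 = 5 + r*(2 + r²))
-314*(v(11) + V) = -314*((5 + 11³ + 2*11) - 1/15) = -314*((5 + 1331 + 22) - 1/15) = -314*(1358 - 1/15) = -314*20369/15 = -6395866/15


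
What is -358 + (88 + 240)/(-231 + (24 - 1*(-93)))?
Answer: -20570/57 ≈ -360.88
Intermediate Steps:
-358 + (88 + 240)/(-231 + (24 - 1*(-93))) = -358 + 328/(-231 + (24 + 93)) = -358 + 328/(-231 + 117) = -358 + 328/(-114) = -358 + 328*(-1/114) = -358 - 164/57 = -20570/57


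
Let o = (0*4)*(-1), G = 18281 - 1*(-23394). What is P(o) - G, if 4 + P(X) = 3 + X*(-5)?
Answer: -41676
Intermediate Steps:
G = 41675 (G = 18281 + 23394 = 41675)
o = 0 (o = 0*(-1) = 0)
P(X) = -1 - 5*X (P(X) = -4 + (3 + X*(-5)) = -4 + (3 - 5*X) = -1 - 5*X)
P(o) - G = (-1 - 5*0) - 1*41675 = (-1 + 0) - 41675 = -1 - 41675 = -41676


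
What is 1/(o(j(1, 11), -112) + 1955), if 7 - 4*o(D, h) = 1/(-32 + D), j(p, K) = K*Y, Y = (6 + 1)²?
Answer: 507/992072 ≈ 0.00051105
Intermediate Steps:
Y = 49 (Y = 7² = 49)
j(p, K) = 49*K (j(p, K) = K*49 = 49*K)
o(D, h) = 7/4 - 1/(4*(-32 + D))
1/(o(j(1, 11), -112) + 1955) = 1/((-225 + 7*(49*11))/(4*(-32 + 49*11)) + 1955) = 1/((-225 + 7*539)/(4*(-32 + 539)) + 1955) = 1/((¼)*(-225 + 3773)/507 + 1955) = 1/((¼)*(1/507)*3548 + 1955) = 1/(887/507 + 1955) = 1/(992072/507) = 507/992072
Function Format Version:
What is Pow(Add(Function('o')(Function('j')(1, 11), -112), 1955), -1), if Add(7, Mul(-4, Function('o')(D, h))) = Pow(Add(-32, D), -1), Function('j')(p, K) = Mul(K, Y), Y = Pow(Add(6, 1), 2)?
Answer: Rational(507, 992072) ≈ 0.00051105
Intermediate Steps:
Y = 49 (Y = Pow(7, 2) = 49)
Function('j')(p, K) = Mul(49, K) (Function('j')(p, K) = Mul(K, 49) = Mul(49, K))
Function('o')(D, h) = Add(Rational(7, 4), Mul(Rational(-1, 4), Pow(Add(-32, D), -1)))
Pow(Add(Function('o')(Function('j')(1, 11), -112), 1955), -1) = Pow(Add(Mul(Rational(1, 4), Pow(Add(-32, Mul(49, 11)), -1), Add(-225, Mul(7, Mul(49, 11)))), 1955), -1) = Pow(Add(Mul(Rational(1, 4), Pow(Add(-32, 539), -1), Add(-225, Mul(7, 539))), 1955), -1) = Pow(Add(Mul(Rational(1, 4), Pow(507, -1), Add(-225, 3773)), 1955), -1) = Pow(Add(Mul(Rational(1, 4), Rational(1, 507), 3548), 1955), -1) = Pow(Add(Rational(887, 507), 1955), -1) = Pow(Rational(992072, 507), -1) = Rational(507, 992072)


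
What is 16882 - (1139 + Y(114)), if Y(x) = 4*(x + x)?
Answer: 14831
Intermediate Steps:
Y(x) = 8*x (Y(x) = 4*(2*x) = 8*x)
16882 - (1139 + Y(114)) = 16882 - (1139 + 8*114) = 16882 - (1139 + 912) = 16882 - 1*2051 = 16882 - 2051 = 14831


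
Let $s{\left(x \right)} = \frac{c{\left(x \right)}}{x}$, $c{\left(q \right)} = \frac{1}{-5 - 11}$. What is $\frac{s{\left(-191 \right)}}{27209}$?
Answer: $\frac{1}{83150704} \approx 1.2026 \cdot 10^{-8}$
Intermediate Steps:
$c{\left(q \right)} = - \frac{1}{16}$ ($c{\left(q \right)} = \frac{1}{-16} = - \frac{1}{16}$)
$s{\left(x \right)} = - \frac{1}{16 x}$
$\frac{s{\left(-191 \right)}}{27209} = \frac{\left(- \frac{1}{16}\right) \frac{1}{-191}}{27209} = \left(- \frac{1}{16}\right) \left(- \frac{1}{191}\right) \frac{1}{27209} = \frac{1}{3056} \cdot \frac{1}{27209} = \frac{1}{83150704}$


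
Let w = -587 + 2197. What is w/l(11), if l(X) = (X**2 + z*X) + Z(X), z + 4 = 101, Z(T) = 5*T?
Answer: 1610/1243 ≈ 1.2953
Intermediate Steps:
z = 97 (z = -4 + 101 = 97)
w = 1610
l(X) = X**2 + 102*X (l(X) = (X**2 + 97*X) + 5*X = X**2 + 102*X)
w/l(11) = 1610/((11*(102 + 11))) = 1610/((11*113)) = 1610/1243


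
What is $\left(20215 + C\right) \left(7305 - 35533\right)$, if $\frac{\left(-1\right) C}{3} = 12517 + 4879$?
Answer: $902533844$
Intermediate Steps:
$C = -52188$ ($C = - 3 \left(12517 + 4879\right) = \left(-3\right) 17396 = -52188$)
$\left(20215 + C\right) \left(7305 - 35533\right) = \left(20215 - 52188\right) \left(7305 - 35533\right) = \left(-31973\right) \left(-28228\right) = 902533844$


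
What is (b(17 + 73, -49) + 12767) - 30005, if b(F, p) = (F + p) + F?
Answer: -17107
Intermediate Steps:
b(F, p) = p + 2*F
(b(17 + 73, -49) + 12767) - 30005 = ((-49 + 2*(17 + 73)) + 12767) - 30005 = ((-49 + 2*90) + 12767) - 30005 = ((-49 + 180) + 12767) - 30005 = (131 + 12767) - 30005 = 12898 - 30005 = -17107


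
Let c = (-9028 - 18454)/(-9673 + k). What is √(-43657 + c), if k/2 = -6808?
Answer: I*√483223171551/3327 ≈ 208.94*I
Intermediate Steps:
k = -13616 (k = 2*(-6808) = -13616)
c = 3926/3327 (c = (-9028 - 18454)/(-9673 - 13616) = -27482/(-23289) = -27482*(-1/23289) = 3926/3327 ≈ 1.1800)
√(-43657 + c) = √(-43657 + 3926/3327) = √(-145242913/3327) = I*√483223171551/3327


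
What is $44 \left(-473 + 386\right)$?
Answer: $-3828$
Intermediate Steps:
$44 \left(-473 + 386\right) = 44 \left(-87\right) = -3828$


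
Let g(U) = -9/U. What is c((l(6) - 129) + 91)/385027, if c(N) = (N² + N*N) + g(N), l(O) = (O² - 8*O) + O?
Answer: 170377/16941188 ≈ 0.010057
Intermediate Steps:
l(O) = O² - 7*O
c(N) = -9/N + 2*N² (c(N) = (N² + N*N) - 9/N = (N² + N²) - 9/N = 2*N² - 9/N = -9/N + 2*N²)
c((l(6) - 129) + 91)/385027 = ((-9 + 2*((6*(-7 + 6) - 129) + 91)³)/((6*(-7 + 6) - 129) + 91))/385027 = ((-9 + 2*((6*(-1) - 129) + 91)³)/((6*(-1) - 129) + 91))*(1/385027) = ((-9 + 2*((-6 - 129) + 91)³)/((-6 - 129) + 91))*(1/385027) = ((-9 + 2*(-135 + 91)³)/(-135 + 91))*(1/385027) = ((-9 + 2*(-44)³)/(-44))*(1/385027) = -(-9 + 2*(-85184))/44*(1/385027) = -(-9 - 170368)/44*(1/385027) = -1/44*(-170377)*(1/385027) = (170377/44)*(1/385027) = 170377/16941188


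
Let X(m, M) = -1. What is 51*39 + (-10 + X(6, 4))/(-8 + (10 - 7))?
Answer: 9956/5 ≈ 1991.2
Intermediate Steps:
51*39 + (-10 + X(6, 4))/(-8 + (10 - 7)) = 51*39 + (-10 - 1)/(-8 + (10 - 7)) = 1989 - 11/(-8 + 3) = 1989 - 11/(-5) = 1989 - 11*(-⅕) = 1989 + 11/5 = 9956/5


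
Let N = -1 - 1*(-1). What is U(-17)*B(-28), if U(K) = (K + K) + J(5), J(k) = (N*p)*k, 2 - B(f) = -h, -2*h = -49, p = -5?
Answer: -901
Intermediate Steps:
N = 0 (N = -1 + 1 = 0)
h = 49/2 (h = -1/2*(-49) = 49/2 ≈ 24.500)
B(f) = 53/2 (B(f) = 2 - (-1)*49/2 = 2 - 1*(-49/2) = 2 + 49/2 = 53/2)
J(k) = 0 (J(k) = (0*(-5))*k = 0*k = 0)
U(K) = 2*K (U(K) = (K + K) + 0 = 2*K + 0 = 2*K)
U(-17)*B(-28) = (2*(-17))*(53/2) = -34*53/2 = -901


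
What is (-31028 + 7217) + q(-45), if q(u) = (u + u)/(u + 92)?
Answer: -1119207/47 ≈ -23813.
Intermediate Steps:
q(u) = 2*u/(92 + u) (q(u) = (2*u)/(92 + u) = 2*u/(92 + u))
(-31028 + 7217) + q(-45) = (-31028 + 7217) + 2*(-45)/(92 - 45) = -23811 + 2*(-45)/47 = -23811 + 2*(-45)*(1/47) = -23811 - 90/47 = -1119207/47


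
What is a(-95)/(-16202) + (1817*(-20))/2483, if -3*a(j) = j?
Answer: -1766577925/120688698 ≈ -14.637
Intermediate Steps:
a(j) = -j/3
a(-95)/(-16202) + (1817*(-20))/2483 = -1/3*(-95)/(-16202) + (1817*(-20))/2483 = (95/3)*(-1/16202) - 36340*1/2483 = -95/48606 - 36340/2483 = -1766577925/120688698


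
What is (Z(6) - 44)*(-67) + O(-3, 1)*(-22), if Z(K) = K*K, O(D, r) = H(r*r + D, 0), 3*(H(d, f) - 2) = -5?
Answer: 1586/3 ≈ 528.67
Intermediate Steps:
H(d, f) = ⅓ (H(d, f) = 2 + (⅓)*(-5) = 2 - 5/3 = ⅓)
O(D, r) = ⅓
Z(K) = K²
(Z(6) - 44)*(-67) + O(-3, 1)*(-22) = (6² - 44)*(-67) + (⅓)*(-22) = (36 - 44)*(-67) - 22/3 = -8*(-67) - 22/3 = 536 - 22/3 = 1586/3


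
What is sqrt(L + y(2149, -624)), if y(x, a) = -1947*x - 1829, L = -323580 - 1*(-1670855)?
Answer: I*sqrt(2838657) ≈ 1684.8*I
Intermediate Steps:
L = 1347275 (L = -323580 + 1670855 = 1347275)
y(x, a) = -1829 - 1947*x
sqrt(L + y(2149, -624)) = sqrt(1347275 + (-1829 - 1947*2149)) = sqrt(1347275 + (-1829 - 4184103)) = sqrt(1347275 - 4185932) = sqrt(-2838657) = I*sqrt(2838657)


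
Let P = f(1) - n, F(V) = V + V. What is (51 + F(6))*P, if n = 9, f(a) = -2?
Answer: -693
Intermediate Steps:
F(V) = 2*V
P = -11 (P = -2 - 1*9 = -2 - 9 = -11)
(51 + F(6))*P = (51 + 2*6)*(-11) = (51 + 12)*(-11) = 63*(-11) = -693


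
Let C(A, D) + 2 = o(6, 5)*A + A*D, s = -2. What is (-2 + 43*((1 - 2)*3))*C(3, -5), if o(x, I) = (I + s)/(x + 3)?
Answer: 2096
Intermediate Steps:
o(x, I) = (-2 + I)/(3 + x) (o(x, I) = (I - 2)/(x + 3) = (-2 + I)/(3 + x))
C(A, D) = -2 + A/3 + A*D (C(A, D) = -2 + (((-2 + 5)/(3 + 6))*A + A*D) = -2 + ((3/9)*A + A*D) = -2 + (((⅑)*3)*A + A*D) = -2 + (A/3 + A*D) = -2 + A/3 + A*D)
(-2 + 43*((1 - 2)*3))*C(3, -5) = (-2 + 43*((1 - 2)*3))*(-2 + (⅓)*3 + 3*(-5)) = (-2 + 43*(-1*3))*(-2 + 1 - 15) = (-2 + 43*(-3))*(-16) = (-2 - 129)*(-16) = -131*(-16) = 2096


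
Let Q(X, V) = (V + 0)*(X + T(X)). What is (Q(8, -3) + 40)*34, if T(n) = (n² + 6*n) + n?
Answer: -11696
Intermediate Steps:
T(n) = n² + 7*n
Q(X, V) = V*(X + X*(7 + X)) (Q(X, V) = (V + 0)*(X + X*(7 + X)) = V*(X + X*(7 + X)))
(Q(8, -3) + 40)*34 = (-3*8*(8 + 8) + 40)*34 = (-3*8*16 + 40)*34 = (-384 + 40)*34 = -344*34 = -11696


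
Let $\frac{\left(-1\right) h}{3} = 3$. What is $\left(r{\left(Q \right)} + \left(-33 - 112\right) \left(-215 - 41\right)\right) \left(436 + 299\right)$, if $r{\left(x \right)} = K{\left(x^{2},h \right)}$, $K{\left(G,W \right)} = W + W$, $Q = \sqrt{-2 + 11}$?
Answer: $27269970$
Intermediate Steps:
$h = -9$ ($h = \left(-3\right) 3 = -9$)
$Q = 3$ ($Q = \sqrt{9} = 3$)
$K{\left(G,W \right)} = 2 W$
$r{\left(x \right)} = -18$ ($r{\left(x \right)} = 2 \left(-9\right) = -18$)
$\left(r{\left(Q \right)} + \left(-33 - 112\right) \left(-215 - 41\right)\right) \left(436 + 299\right) = \left(-18 + \left(-33 - 112\right) \left(-215 - 41\right)\right) \left(436 + 299\right) = \left(-18 - -37120\right) 735 = \left(-18 + 37120\right) 735 = 37102 \cdot 735 = 27269970$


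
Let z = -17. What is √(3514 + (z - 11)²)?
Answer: √4298 ≈ 65.559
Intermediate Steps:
√(3514 + (z - 11)²) = √(3514 + (-17 - 11)²) = √(3514 + (-28)²) = √(3514 + 784) = √4298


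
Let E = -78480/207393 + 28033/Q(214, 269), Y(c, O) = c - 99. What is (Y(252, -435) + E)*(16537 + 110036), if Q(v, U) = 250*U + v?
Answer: 30113519100996685/1554617928 ≈ 1.9370e+7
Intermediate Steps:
Y(c, O) = -99 + c
Q(v, U) = v + 250*U
E = 173091083/4663853784 (E = -78480/207393 + 28033/(214 + 250*269) = -78480*1/207393 + 28033/(214 + 67250) = -26160/69131 + 28033/67464 = 173091083/4663853784 ≈ 0.037113)
(Y(252, -435) + E)*(16537 + 110036) = ((-99 + 252) + 173091083/4663853784)*(16537 + 110036) = (153 + 173091083/4663853784)*126573 = (713742720035/4663853784)*126573 = 30113519100996685/1554617928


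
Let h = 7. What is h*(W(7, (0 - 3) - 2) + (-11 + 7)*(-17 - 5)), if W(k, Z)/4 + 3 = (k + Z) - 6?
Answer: 420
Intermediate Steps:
W(k, Z) = -36 + 4*Z + 4*k (W(k, Z) = -12 + 4*((k + Z) - 6) = -12 + 4*((Z + k) - 6) = -12 + 4*(-6 + Z + k) = -12 + (-24 + 4*Z + 4*k) = -36 + 4*Z + 4*k)
h*(W(7, (0 - 3) - 2) + (-11 + 7)*(-17 - 5)) = 7*((-36 + 4*((0 - 3) - 2) + 4*7) + (-11 + 7)*(-17 - 5)) = 7*((-36 + 4*(-3 - 2) + 28) - 4*(-22)) = 7*((-36 + 4*(-5) + 28) + 88) = 7*((-36 - 20 + 28) + 88) = 7*(-28 + 88) = 7*60 = 420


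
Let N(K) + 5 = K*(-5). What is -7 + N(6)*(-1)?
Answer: 28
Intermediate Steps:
N(K) = -5 - 5*K (N(K) = -5 + K*(-5) = -5 - 5*K)
-7 + N(6)*(-1) = -7 + (-5 - 5*6)*(-1) = -7 + (-5 - 30)*(-1) = -7 - 35*(-1) = -7 + 35 = 28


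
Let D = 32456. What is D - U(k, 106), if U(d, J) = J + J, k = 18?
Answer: 32244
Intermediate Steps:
U(d, J) = 2*J
D - U(k, 106) = 32456 - 2*106 = 32456 - 1*212 = 32456 - 212 = 32244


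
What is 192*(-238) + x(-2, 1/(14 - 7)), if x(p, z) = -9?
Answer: -45705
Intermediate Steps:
192*(-238) + x(-2, 1/(14 - 7)) = 192*(-238) - 9 = -45696 - 9 = -45705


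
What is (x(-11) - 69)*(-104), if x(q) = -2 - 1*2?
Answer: 7592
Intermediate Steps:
x(q) = -4 (x(q) = -2 - 2 = -4)
(x(-11) - 69)*(-104) = (-4 - 69)*(-104) = -73*(-104) = 7592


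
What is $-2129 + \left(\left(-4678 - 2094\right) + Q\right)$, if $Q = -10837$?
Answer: $-19738$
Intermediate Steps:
$-2129 + \left(\left(-4678 - 2094\right) + Q\right) = -2129 - 17609 = -19738$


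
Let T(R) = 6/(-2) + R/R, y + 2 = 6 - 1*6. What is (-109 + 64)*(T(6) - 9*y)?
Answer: -720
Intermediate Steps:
y = -2 (y = -2 + (6 - 1*6) = -2 + (6 - 6) = -2 + 0 = -2)
T(R) = -2 (T(R) = 6*(-1/2) + 1 = -3 + 1 = -2)
(-109 + 64)*(T(6) - 9*y) = (-109 + 64)*(-2 - 9*(-2)) = -45*(-2 + 18) = -45*16 = -720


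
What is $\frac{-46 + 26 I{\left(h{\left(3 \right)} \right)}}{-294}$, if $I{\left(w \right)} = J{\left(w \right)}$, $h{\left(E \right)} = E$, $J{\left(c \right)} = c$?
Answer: $- \frac{16}{147} \approx -0.10884$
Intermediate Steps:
$I{\left(w \right)} = w$
$\frac{-46 + 26 I{\left(h{\left(3 \right)} \right)}}{-294} = \frac{-46 + 26 \cdot 3}{-294} = \left(-46 + 78\right) \left(- \frac{1}{294}\right) = 32 \left(- \frac{1}{294}\right) = - \frac{16}{147}$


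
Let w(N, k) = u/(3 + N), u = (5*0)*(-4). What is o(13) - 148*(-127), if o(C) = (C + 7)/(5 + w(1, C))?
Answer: 18800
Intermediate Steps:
u = 0 (u = 0*(-4) = 0)
w(N, k) = 0 (w(N, k) = 0/(3 + N) = 0)
o(C) = 7/5 + C/5 (o(C) = (C + 7)/(5 + 0) = (7 + C)/5 = (7 + C)*(1/5) = 7/5 + C/5)
o(13) - 148*(-127) = (7/5 + (1/5)*13) - 148*(-127) = (7/5 + 13/5) + 18796 = 4 + 18796 = 18800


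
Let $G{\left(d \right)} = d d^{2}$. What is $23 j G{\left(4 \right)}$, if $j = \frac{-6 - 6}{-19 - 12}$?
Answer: $\frac{17664}{31} \approx 569.81$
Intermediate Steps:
$j = \frac{12}{31}$ ($j = - \frac{12}{-31} = \left(-12\right) \left(- \frac{1}{31}\right) = \frac{12}{31} \approx 0.3871$)
$G{\left(d \right)} = d^{3}$
$23 j G{\left(4 \right)} = 23 \cdot \frac{12}{31} \cdot 4^{3} = \frac{276}{31} \cdot 64 = \frac{17664}{31}$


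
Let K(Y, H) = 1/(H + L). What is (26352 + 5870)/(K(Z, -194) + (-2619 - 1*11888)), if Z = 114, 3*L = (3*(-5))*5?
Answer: -3528309/1588517 ≈ -2.2211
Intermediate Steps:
L = -25 (L = ((3*(-5))*5)/3 = (-15*5)/3 = (1/3)*(-75) = -25)
K(Y, H) = 1/(-25 + H) (K(Y, H) = 1/(H - 25) = 1/(-25 + H))
(26352 + 5870)/(K(Z, -194) + (-2619 - 1*11888)) = (26352 + 5870)/(1/(-25 - 194) + (-2619 - 1*11888)) = 32222/(1/(-219) + (-2619 - 11888)) = 32222/(-1/219 - 14507) = 32222/(-3177034/219) = 32222*(-219/3177034) = -3528309/1588517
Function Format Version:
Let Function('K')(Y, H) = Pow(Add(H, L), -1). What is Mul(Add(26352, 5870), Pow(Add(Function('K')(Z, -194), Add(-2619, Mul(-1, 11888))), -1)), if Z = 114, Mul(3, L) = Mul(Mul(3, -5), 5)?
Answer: Rational(-3528309, 1588517) ≈ -2.2211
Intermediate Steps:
L = -25 (L = Mul(Rational(1, 3), Mul(Mul(3, -5), 5)) = Mul(Rational(1, 3), Mul(-15, 5)) = Mul(Rational(1, 3), -75) = -25)
Function('K')(Y, H) = Pow(Add(-25, H), -1) (Function('K')(Y, H) = Pow(Add(H, -25), -1) = Pow(Add(-25, H), -1))
Mul(Add(26352, 5870), Pow(Add(Function('K')(Z, -194), Add(-2619, Mul(-1, 11888))), -1)) = Mul(Add(26352, 5870), Pow(Add(Pow(Add(-25, -194), -1), Add(-2619, Mul(-1, 11888))), -1)) = Mul(32222, Pow(Add(Pow(-219, -1), Add(-2619, -11888)), -1)) = Mul(32222, Pow(Add(Rational(-1, 219), -14507), -1)) = Mul(32222, Pow(Rational(-3177034, 219), -1)) = Mul(32222, Rational(-219, 3177034)) = Rational(-3528309, 1588517)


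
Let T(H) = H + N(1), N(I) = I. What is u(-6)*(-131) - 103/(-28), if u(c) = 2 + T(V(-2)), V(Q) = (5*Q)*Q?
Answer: -84261/28 ≈ -3009.3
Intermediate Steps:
V(Q) = 5*Q²
T(H) = 1 + H (T(H) = H + 1 = 1 + H)
u(c) = 23 (u(c) = 2 + (1 + 5*(-2)²) = 2 + (1 + 5*4) = 2 + (1 + 20) = 2 + 21 = 23)
u(-6)*(-131) - 103/(-28) = 23*(-131) - 103/(-28) = -3013 - 103*(-1/28) = -3013 + 103/28 = -84261/28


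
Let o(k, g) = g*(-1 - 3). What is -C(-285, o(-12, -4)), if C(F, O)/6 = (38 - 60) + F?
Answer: 1842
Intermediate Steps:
o(k, g) = -4*g (o(k, g) = g*(-4) = -4*g)
C(F, O) = -132 + 6*F (C(F, O) = 6*((38 - 60) + F) = 6*(-22 + F) = -132 + 6*F)
-C(-285, o(-12, -4)) = -(-132 + 6*(-285)) = -(-132 - 1710) = -1*(-1842) = 1842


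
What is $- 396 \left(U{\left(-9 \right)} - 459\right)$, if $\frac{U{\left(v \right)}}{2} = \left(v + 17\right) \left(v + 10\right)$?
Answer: $175428$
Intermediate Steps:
$U{\left(v \right)} = 2 \left(10 + v\right) \left(17 + v\right)$ ($U{\left(v \right)} = 2 \left(v + 17\right) \left(v + 10\right) = 2 \left(17 + v\right) \left(10 + v\right) = 2 \left(10 + v\right) \left(17 + v\right)$)
$- 396 \left(U{\left(-9 \right)} - 459\right) = - 396 \left(\left(340 + 2 \left(-9\right)^{2} + 54 \left(-9\right)\right) - 459\right) = - 396 \left(\left(340 + 2 \cdot 81 - 486\right) - 459\right) = - 396 \left(\left(340 + 162 - 486\right) - 459\right) = - 396 \left(16 - 459\right) = \left(-396\right) \left(-443\right) = 175428$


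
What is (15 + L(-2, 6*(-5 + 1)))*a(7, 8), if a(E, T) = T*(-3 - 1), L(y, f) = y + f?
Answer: 352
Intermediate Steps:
L(y, f) = f + y
a(E, T) = -4*T (a(E, T) = T*(-4) = -4*T)
(15 + L(-2, 6*(-5 + 1)))*a(7, 8) = (15 + (6*(-5 + 1) - 2))*(-4*8) = (15 + (6*(-4) - 2))*(-32) = (15 + (-24 - 2))*(-32) = (15 - 26)*(-32) = -11*(-32) = 352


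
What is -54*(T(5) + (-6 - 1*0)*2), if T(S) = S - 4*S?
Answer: 1458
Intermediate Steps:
T(S) = -3*S
-54*(T(5) + (-6 - 1*0)*2) = -54*(-3*5 + (-6 - 1*0)*2) = -54*(-15 + (-6 + 0)*2) = -54*(-15 - 6*2) = -54*(-15 - 12) = -54*(-27) = 1458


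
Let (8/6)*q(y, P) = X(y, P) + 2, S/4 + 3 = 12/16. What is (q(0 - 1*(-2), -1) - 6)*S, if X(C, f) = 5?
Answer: 27/4 ≈ 6.7500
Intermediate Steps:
S = -9 (S = -12 + 4*(12/16) = -12 + 4*(12*(1/16)) = -12 + 4*(3/4) = -12 + 3 = -9)
q(y, P) = 21/4 (q(y, P) = 3*(5 + 2)/4 = (3/4)*7 = 21/4)
(q(0 - 1*(-2), -1) - 6)*S = (21/4 - 6)*(-9) = -3/4*(-9) = 27/4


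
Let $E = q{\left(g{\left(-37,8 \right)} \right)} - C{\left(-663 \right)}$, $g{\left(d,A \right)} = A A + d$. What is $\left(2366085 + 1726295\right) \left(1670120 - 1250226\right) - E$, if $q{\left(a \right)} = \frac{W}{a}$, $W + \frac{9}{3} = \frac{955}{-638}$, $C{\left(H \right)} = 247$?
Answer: $\frac{29600569408042411}{17226} \approx 1.7184 \cdot 10^{12}$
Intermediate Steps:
$W = - \frac{2869}{638}$ ($W = -3 + \frac{955}{-638} = -3 + 955 \left(- \frac{1}{638}\right) = -3 - \frac{955}{638} = - \frac{2869}{638} \approx -4.4969$)
$g{\left(d,A \right)} = d + A^{2}$ ($g{\left(d,A \right)} = A^{2} + d = d + A^{2}$)
$q{\left(a \right)} = - \frac{2869}{638 a}$
$E = - \frac{4257691}{17226}$ ($E = - \frac{2869}{638 \left(-37 + 8^{2}\right)} - 247 = - \frac{2869}{638 \left(-37 + 64\right)} - 247 = - \frac{2869}{638 \cdot 27} - 247 = \left(- \frac{2869}{638}\right) \frac{1}{27} - 247 = - \frac{2869}{17226} - 247 = - \frac{4257691}{17226} \approx -247.17$)
$\left(2366085 + 1726295\right) \left(1670120 - 1250226\right) - E = \left(2366085 + 1726295\right) \left(1670120 - 1250226\right) - - \frac{4257691}{17226} = 4092380 \cdot 419894 + \frac{4257691}{17226} = 1718365807720 + \frac{4257691}{17226} = \frac{29600569408042411}{17226}$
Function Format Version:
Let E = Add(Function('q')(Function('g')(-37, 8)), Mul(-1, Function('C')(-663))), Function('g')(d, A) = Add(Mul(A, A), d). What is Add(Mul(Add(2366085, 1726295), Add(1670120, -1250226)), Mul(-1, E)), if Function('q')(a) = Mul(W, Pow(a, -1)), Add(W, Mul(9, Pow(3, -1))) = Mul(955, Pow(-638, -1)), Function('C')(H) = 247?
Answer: Rational(29600569408042411, 17226) ≈ 1.7184e+12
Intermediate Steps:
W = Rational(-2869, 638) (W = Add(-3, Mul(955, Pow(-638, -1))) = Add(-3, Mul(955, Rational(-1, 638))) = Add(-3, Rational(-955, 638)) = Rational(-2869, 638) ≈ -4.4969)
Function('g')(d, A) = Add(d, Pow(A, 2)) (Function('g')(d, A) = Add(Pow(A, 2), d) = Add(d, Pow(A, 2)))
Function('q')(a) = Mul(Rational(-2869, 638), Pow(a, -1))
E = Rational(-4257691, 17226) (E = Add(Mul(Rational(-2869, 638), Pow(Add(-37, Pow(8, 2)), -1)), Mul(-1, 247)) = Add(Mul(Rational(-2869, 638), Pow(Add(-37, 64), -1)), -247) = Add(Mul(Rational(-2869, 638), Pow(27, -1)), -247) = Add(Mul(Rational(-2869, 638), Rational(1, 27)), -247) = Add(Rational(-2869, 17226), -247) = Rational(-4257691, 17226) ≈ -247.17)
Add(Mul(Add(2366085, 1726295), Add(1670120, -1250226)), Mul(-1, E)) = Add(Mul(Add(2366085, 1726295), Add(1670120, -1250226)), Mul(-1, Rational(-4257691, 17226))) = Add(Mul(4092380, 419894), Rational(4257691, 17226)) = Add(1718365807720, Rational(4257691, 17226)) = Rational(29600569408042411, 17226)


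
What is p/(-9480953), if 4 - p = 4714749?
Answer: 4714745/9480953 ≈ 0.49729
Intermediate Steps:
p = -4714745 (p = 4 - 1*4714749 = 4 - 4714749 = -4714745)
p/(-9480953) = -4714745/(-9480953) = -4714745*(-1/9480953) = 4714745/9480953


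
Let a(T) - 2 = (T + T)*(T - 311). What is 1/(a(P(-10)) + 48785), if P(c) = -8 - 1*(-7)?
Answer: 1/49411 ≈ 2.0238e-5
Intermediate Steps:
P(c) = -1 (P(c) = -8 + 7 = -1)
a(T) = 2 + 2*T*(-311 + T) (a(T) = 2 + (T + T)*(T - 311) = 2 + (2*T)*(-311 + T) = 2 + 2*T*(-311 + T))
1/(a(P(-10)) + 48785) = 1/((2 - 622*(-1) + 2*(-1)²) + 48785) = 1/((2 + 622 + 2*1) + 48785) = 1/((2 + 622 + 2) + 48785) = 1/(626 + 48785) = 1/49411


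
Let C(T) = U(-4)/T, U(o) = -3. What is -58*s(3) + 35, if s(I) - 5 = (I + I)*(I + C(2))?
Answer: -777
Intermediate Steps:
C(T) = -3/T
s(I) = 5 + 2*I*(-3/2 + I) (s(I) = 5 + (I + I)*(I - 3/2) = 5 + (2*I)*(I - 3*1/2) = 5 + (2*I)*(I - 3/2) = 5 + (2*I)*(-3/2 + I) = 5 + 2*I*(-3/2 + I))
-58*s(3) + 35 = -58*(5 - 3*3 + 2*3**2) + 35 = -58*(5 - 9 + 2*9) + 35 = -58*(5 - 9 + 18) + 35 = -58*14 + 35 = -812 + 35 = -777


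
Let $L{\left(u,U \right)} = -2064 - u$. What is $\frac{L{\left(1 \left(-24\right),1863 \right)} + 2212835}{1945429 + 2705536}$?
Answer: $\frac{442159}{930193} \approx 0.47534$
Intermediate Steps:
$\frac{L{\left(1 \left(-24\right),1863 \right)} + 2212835}{1945429 + 2705536} = \frac{\left(-2064 - 1 \left(-24\right)\right) + 2212835}{1945429 + 2705536} = \frac{\left(-2064 - -24\right) + 2212835}{4650965} = \left(\left(-2064 + 24\right) + 2212835\right) \frac{1}{4650965} = \left(-2040 + 2212835\right) \frac{1}{4650965} = 2210795 \cdot \frac{1}{4650965} = \frac{442159}{930193}$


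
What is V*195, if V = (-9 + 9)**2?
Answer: 0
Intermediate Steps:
V = 0 (V = 0**2 = 0)
V*195 = 0*195 = 0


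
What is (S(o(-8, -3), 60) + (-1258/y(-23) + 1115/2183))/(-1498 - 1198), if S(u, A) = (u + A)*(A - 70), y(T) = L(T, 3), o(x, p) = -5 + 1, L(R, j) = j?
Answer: 6410309/17656104 ≈ 0.36306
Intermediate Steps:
o(x, p) = -4
y(T) = 3
S(u, A) = (-70 + A)*(A + u) (S(u, A) = (A + u)*(-70 + A) = (-70 + A)*(A + u))
(S(o(-8, -3), 60) + (-1258/y(-23) + 1115/2183))/(-1498 - 1198) = ((60² - 70*60 - 70*(-4) + 60*(-4)) + (-1258/3 + 1115/2183))/(-1498 - 1198) = ((3600 - 4200 + 280 - 240) + (-1258*⅓ + 1115*(1/2183)))/(-2696) = (-560 + (-1258/3 + 1115/2183))*(-1/2696) = (-560 - 2742869/6549)*(-1/2696) = -6410309/6549*(-1/2696) = 6410309/17656104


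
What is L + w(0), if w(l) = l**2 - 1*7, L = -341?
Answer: -348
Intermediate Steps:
w(l) = -7 + l**2 (w(l) = l**2 - 7 = -7 + l**2)
L + w(0) = -341 + (-7 + 0**2) = -341 + (-7 + 0) = -341 - 7 = -348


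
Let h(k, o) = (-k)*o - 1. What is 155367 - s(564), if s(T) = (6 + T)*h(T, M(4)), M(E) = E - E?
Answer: 155937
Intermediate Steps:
M(E) = 0
h(k, o) = -1 - k*o (h(k, o) = -k*o - 1 = -1 - k*o)
s(T) = -6 - T (s(T) = (6 + T)*(-1 - 1*T*0) = (6 + T)*(-1 + 0) = (6 + T)*(-1) = -6 - T)
155367 - s(564) = 155367 - (-6 - 1*564) = 155367 - (-6 - 564) = 155367 - 1*(-570) = 155367 + 570 = 155937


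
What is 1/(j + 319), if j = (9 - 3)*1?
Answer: 1/325 ≈ 0.0030769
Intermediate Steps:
j = 6 (j = 6*1 = 6)
1/(j + 319) = 1/(6 + 319) = 1/325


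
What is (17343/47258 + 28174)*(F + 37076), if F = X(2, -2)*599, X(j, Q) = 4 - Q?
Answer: 27075325218725/23629 ≈ 1.1459e+9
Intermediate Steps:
F = 3594 (F = (4 - 1*(-2))*599 = (4 + 2)*599 = 6*599 = 3594)
(17343/47258 + 28174)*(F + 37076) = (17343/47258 + 28174)*(3594 + 37076) = (17343*(1/47258) + 28174)*40670 = (17343/47258 + 28174)*40670 = (1331464235/47258)*40670 = 27075325218725/23629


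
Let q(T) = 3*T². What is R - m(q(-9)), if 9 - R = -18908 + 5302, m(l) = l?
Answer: 13372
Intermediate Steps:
R = 13615 (R = 9 - (-18908 + 5302) = 9 - 1*(-13606) = 9 + 13606 = 13615)
R - m(q(-9)) = 13615 - 3*(-9)² = 13615 - 3*81 = 13615 - 1*243 = 13615 - 243 = 13372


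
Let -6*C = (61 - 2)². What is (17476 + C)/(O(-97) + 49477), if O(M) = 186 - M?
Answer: 20275/59712 ≈ 0.33955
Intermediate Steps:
C = -3481/6 (C = -(61 - 2)²/6 = -⅙*59² = -⅙*3481 = -3481/6 ≈ -580.17)
(17476 + C)/(O(-97) + 49477) = (17476 - 3481/6)/((186 - 1*(-97)) + 49477) = 101375/(6*((186 + 97) + 49477)) = 101375/(6*(283 + 49477)) = (101375/6)/49760 = (101375/6)*(1/49760) = 20275/59712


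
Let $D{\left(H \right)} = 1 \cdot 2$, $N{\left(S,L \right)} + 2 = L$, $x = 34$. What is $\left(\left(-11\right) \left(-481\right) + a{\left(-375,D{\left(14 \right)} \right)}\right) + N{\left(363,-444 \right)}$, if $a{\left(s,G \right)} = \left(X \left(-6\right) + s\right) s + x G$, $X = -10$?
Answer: $123038$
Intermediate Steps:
$N{\left(S,L \right)} = -2 + L$
$D{\left(H \right)} = 2$
$a{\left(s,G \right)} = 34 G + s \left(60 + s\right)$ ($a{\left(s,G \right)} = \left(\left(-10\right) \left(-6\right) + s\right) s + 34 G = \left(60 + s\right) s + 34 G = s \left(60 + s\right) + 34 G = 34 G + s \left(60 + s\right)$)
$\left(\left(-11\right) \left(-481\right) + a{\left(-375,D{\left(14 \right)} \right)}\right) + N{\left(363,-444 \right)} = \left(\left(-11\right) \left(-481\right) + \left(\left(-375\right)^{2} + 34 \cdot 2 + 60 \left(-375\right)\right)\right) - 446 = \left(5291 + \left(140625 + 68 - 22500\right)\right) - 446 = \left(5291 + 118193\right) - 446 = 123484 - 446 = 123038$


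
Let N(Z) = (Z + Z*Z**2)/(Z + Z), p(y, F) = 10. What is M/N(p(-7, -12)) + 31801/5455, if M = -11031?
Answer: -117136309/550955 ≈ -212.61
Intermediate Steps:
N(Z) = (Z + Z**3)/(2*Z) (N(Z) = (Z + Z**3)/((2*Z)) = (Z + Z**3)*(1/(2*Z)) = (Z + Z**3)/(2*Z))
M/N(p(-7, -12)) + 31801/5455 = -11031/(1/2 + (1/2)*10**2) + 31801/5455 = -11031/(1/2 + (1/2)*100) + 31801*(1/5455) = -11031/(1/2 + 50) + 31801/5455 = -11031/101/2 + 31801/5455 = -11031*2/101 + 31801/5455 = -22062/101 + 31801/5455 = -117136309/550955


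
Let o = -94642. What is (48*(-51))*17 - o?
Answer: 53026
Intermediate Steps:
(48*(-51))*17 - o = (48*(-51))*17 - 1*(-94642) = -2448*17 + 94642 = -41616 + 94642 = 53026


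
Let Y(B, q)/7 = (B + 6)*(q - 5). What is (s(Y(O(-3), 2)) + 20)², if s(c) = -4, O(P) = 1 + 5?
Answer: 256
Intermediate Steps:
O(P) = 6
Y(B, q) = 7*(-5 + q)*(6 + B) (Y(B, q) = 7*((B + 6)*(q - 5)) = 7*((6 + B)*(-5 + q)) = 7*((-5 + q)*(6 + B)) = 7*(-5 + q)*(6 + B))
(s(Y(O(-3), 2)) + 20)² = (-4 + 20)² = 16² = 256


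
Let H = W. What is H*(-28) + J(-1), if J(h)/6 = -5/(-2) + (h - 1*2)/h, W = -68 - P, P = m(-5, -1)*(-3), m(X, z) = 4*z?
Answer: 2273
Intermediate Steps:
P = 12 (P = (4*(-1))*(-3) = -4*(-3) = 12)
W = -80 (W = -68 - 1*12 = -68 - 12 = -80)
J(h) = 15 + 6*(-2 + h)/h (J(h) = 6*(-5/(-2) + (h - 1*2)/h) = 6*(-5*(-½) + (h - 2)/h) = 6*(5/2 + (-2 + h)/h) = 15 + 6*(-2 + h)/h)
H = -80
H*(-28) + J(-1) = -80*(-28) + (21 - 12/(-1)) = 2240 + (21 - 12*(-1)) = 2240 + (21 + 12) = 2240 + 33 = 2273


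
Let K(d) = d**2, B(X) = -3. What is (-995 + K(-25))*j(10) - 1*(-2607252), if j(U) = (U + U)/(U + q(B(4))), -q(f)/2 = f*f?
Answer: 2608177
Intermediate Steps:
q(f) = -2*f**2 (q(f) = -2*f*f = -2*f**2)
j(U) = 2*U/(-18 + U) (j(U) = (U + U)/(U - 2*(-3)**2) = (2*U)/(U - 2*9) = (2*U)/(U - 18) = (2*U)/(-18 + U) = 2*U/(-18 + U))
(-995 + K(-25))*j(10) - 1*(-2607252) = (-995 + (-25)**2)*(2*10/(-18 + 10)) - 1*(-2607252) = (-995 + 625)*(2*10/(-8)) + 2607252 = -740*10*(-1)/8 + 2607252 = -370*(-5/2) + 2607252 = 925 + 2607252 = 2608177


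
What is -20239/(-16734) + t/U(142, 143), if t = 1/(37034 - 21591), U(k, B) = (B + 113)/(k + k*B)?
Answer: 1255550021/1033692648 ≈ 1.2146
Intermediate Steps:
U(k, B) = (113 + B)/(k + B*k)
t = 1/15443 ≈ 6.4754e-5
-20239/(-16734) + t/U(142, 143) = -20239/(-16734) + 1/(15443*(((113 + 143)/(142*(1 + 143))))) = -20239*(-1/16734) + 1/(15443*(((1/142)*256/144))) = 20239/16734 + 1/(15443*(((1/142)*(1/144)*256))) = 20239/16734 + 1/(15443*(8/639)) = 20239/16734 + (1/15443)*(639/8) = 20239/16734 + 639/123544 = 1255550021/1033692648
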